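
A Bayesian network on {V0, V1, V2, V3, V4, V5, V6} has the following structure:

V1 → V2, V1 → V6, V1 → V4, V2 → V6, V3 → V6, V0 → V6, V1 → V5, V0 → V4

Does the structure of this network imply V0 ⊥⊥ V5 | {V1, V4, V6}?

There are 3 undirected paths between V0 and V5; checking each against the conditioning set {V1, V4, V6}:
  1. V0 → V4 ← V1 → V5 — V4:collider[open]; V1:fork[blocks] ⇒ blocked
  2. V0 → V6 ← V1 → V5 — V6:collider[open]; V1:fork[blocks] ⇒ blocked
  3. V0 → V6 ← V2 ← V1 → V5 — V6:collider[open]; V2:chain[open]; V1:fork[blocks] ⇒ blocked
Since every path is blocked, d-separation holds.

Yes — V0 and V5 are d-separated given {V1, V4, V6}.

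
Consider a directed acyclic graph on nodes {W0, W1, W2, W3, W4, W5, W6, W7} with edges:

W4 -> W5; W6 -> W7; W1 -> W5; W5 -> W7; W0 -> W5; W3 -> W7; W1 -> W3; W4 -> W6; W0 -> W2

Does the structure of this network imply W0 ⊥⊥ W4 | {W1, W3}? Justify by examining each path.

There are 3 undirected paths between W0 and W4; checking each against the conditioning set {W1, W3}:
Path 1: W0 → W5 ← W4
  W5 is a collider here and neither W5 nor any of its descendants is conditioned on, so the collider stays closed — the path is blocked at W5.
Path 2: W0 → W5 ← W1 → W3 → W7 ← W6 ← W4
  W5 is a collider here and neither W5 nor any of its descendants is conditioned on, so the collider stays closed — the path is blocked at W5.
Path 3: W0 → W5 → W7 ← W6 ← W4
  W7 is a collider here and neither W7 nor any of its descendants is conditioned on, so the collider stays closed — the path is blocked at W7.
All paths are blocked; W0 ⊥ W4 | {W1, W3} holds.

Yes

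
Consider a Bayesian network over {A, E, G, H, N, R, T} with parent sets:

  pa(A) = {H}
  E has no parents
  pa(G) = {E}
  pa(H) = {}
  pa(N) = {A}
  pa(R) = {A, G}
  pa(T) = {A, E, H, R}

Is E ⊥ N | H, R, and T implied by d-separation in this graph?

No

There are 6 undirected paths between E and N; checking each against the conditioning set {H, R, T}:
Path 1: E → T ← A → N
  T is a collider and T is conditioned on, which opens it; A is a fork and A is not conditioned on — no node blocks this path, so it is active.
Path 2: E → T ← R ← A → N
  R is a chain here and R is conditioned on, so the path is blocked at R.
Path 3: E → T ← H → A → N
  H is a fork here and H is conditioned on, so the path is blocked at H.
Path 4: E → G → R ← A → N
  G is a chain and G is not conditioned on; R is a collider and R is conditioned on, which opens it; A is a fork and A is not conditioned on — no node blocks this path, so it is active.
Path 5: E → G → R → T ← A → N
  R is a chain here and R is conditioned on, so the path is blocked at R.
Path 6: E → G → R → T ← H → A → N
  R is a chain here and R is conditioned on, so the path is blocked at R.
Since the path E → T ← A → N is active, E and N are not d-separated given {H, R, T}.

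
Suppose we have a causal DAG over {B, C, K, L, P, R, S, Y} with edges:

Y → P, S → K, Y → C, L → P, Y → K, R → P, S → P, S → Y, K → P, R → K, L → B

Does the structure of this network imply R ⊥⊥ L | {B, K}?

Yes

We examine all 6 paths between R and L:
Path 1: R → P ← L
  P is a collider here and neither P nor any of its descendants is conditioned on, so the collider stays closed — the path is blocked at P.
Path 2: R → K → P ← L
  K is a chain here and K is conditioned on, so the path is blocked at K.
Path 3: R → K ← S → P ← L
  P is a collider here and neither P nor any of its descendants is conditioned on, so the collider stays closed — the path is blocked at P.
Path 4: R → K ← S → Y → P ← L
  P is a collider here and neither P nor any of its descendants is conditioned on, so the collider stays closed — the path is blocked at P.
Path 5: R → K ← Y → P ← L
  P is a collider here and neither P nor any of its descendants is conditioned on, so the collider stays closed — the path is blocked at P.
Path 6: R → K ← Y ← S → P ← L
  P is a collider here and neither P nor any of its descendants is conditioned on, so the collider stays closed — the path is blocked at P.
Every path is blocked, so R and L are d-separated given {B, K}.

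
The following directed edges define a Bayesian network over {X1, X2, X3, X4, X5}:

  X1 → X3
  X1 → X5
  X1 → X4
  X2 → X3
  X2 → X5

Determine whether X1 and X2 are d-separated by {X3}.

2 paths connect X1 and X2; each must be blocked for d-separation to hold:
Path 1: X1 → X3 ← X2
  X3 is a collider and X3 is conditioned on, which opens it — no node blocks this path, so it is active.
Path 2: X1 → X5 ← X2
  X5 is a collider here and neither X5 nor any of its descendants is conditioned on, so the collider stays closed — the path is blocked at X5.
At least one path is unblocked, so d-separation fails.

No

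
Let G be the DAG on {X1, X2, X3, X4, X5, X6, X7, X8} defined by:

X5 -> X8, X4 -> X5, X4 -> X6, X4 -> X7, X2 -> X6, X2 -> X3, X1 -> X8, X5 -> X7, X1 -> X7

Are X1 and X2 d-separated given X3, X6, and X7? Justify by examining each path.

No

We examine all 4 paths between X1 and X2:
Path 1: X1 → X8 ← X5 ← X4 → X6 ← X2
  X8 is a collider here and neither X8 nor any of its descendants is conditioned on, so the collider stays closed — the path is blocked at X8.
Path 2: X1 → X8 ← X5 → X7 ← X4 → X6 ← X2
  X8 is a collider here and neither X8 nor any of its descendants is conditioned on, so the collider stays closed — the path is blocked at X8.
Path 3: X1 → X7 ← X4 → X6 ← X2
  X7 is a collider and X7 is conditioned on, which opens it; X4 is a fork and X4 is not conditioned on; X6 is a collider and X6 is conditioned on, which opens it — no node blocks this path, so it is active.
Path 4: X1 → X7 ← X5 ← X4 → X6 ← X2
  X7 is a collider and X7 is conditioned on, which opens it; X5 is a chain and X5 is not conditioned on; X4 is a fork and X4 is not conditioned on; X6 is a collider and X6 is conditioned on, which opens it — no node blocks this path, so it is active.
Because an active path exists, X1 and X2 are not d-separated.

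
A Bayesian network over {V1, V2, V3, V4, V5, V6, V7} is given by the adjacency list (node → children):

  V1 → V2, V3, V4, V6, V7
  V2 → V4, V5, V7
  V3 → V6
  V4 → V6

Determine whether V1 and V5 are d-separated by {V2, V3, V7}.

We examine all 5 paths between V1 and V5:
  1. V1 → V3 → V6 ← V4 ← V2 → V5 — V3:chain[blocks]; V6:collider[blocks]; V4:chain[open]; V2:fork[blocks] ⇒ blocked
  2. V1 → V4 ← V2 → V5 — V4:collider[blocks]; V2:fork[blocks] ⇒ blocked
  3. V1 → V6 ← V4 ← V2 → V5 — V6:collider[blocks]; V4:chain[open]; V2:fork[blocks] ⇒ blocked
  4. V1 → V2 → V5 — V2:chain[blocks] ⇒ blocked
  5. V1 → V7 ← V2 → V5 — V7:collider[open]; V2:fork[blocks] ⇒ blocked
Since every path is blocked, d-separation holds.

Yes — V1 and V5 are d-separated given {V2, V3, V7}.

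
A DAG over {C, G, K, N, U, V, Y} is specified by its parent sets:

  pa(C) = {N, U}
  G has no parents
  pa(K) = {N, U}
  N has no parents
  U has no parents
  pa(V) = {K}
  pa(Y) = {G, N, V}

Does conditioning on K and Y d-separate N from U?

No — N and U are not d-separated given {K, Y}.

There are 3 undirected paths between N and U; checking each against the conditioning set {K, Y}:
Path 1: N → C ← U
  C is a collider here and neither C nor any of its descendants is conditioned on, so the collider stays closed — the path is blocked at C.
Path 2: N → K ← U
  K is a collider and K is conditioned on, which opens it — no node blocks this path, so it is active.
Path 3: N → Y ← V ← K ← U
  K is a chain here and K is conditioned on, so the path is blocked at K.
Since the path N → K ← U is active, N and U are not d-separated given {K, Y}.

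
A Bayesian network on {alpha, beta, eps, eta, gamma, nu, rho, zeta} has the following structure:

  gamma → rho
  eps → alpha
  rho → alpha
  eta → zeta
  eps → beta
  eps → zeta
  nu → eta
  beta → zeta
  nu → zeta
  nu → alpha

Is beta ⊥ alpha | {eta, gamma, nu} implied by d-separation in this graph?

No — beta and alpha are not d-separated given {eta, gamma, nu}.

6 paths connect beta and alpha; each must be blocked for d-separation to hold:
Path 1: beta ← eps → alpha
  eps is a fork and eps is not conditioned on — no node blocks this path, so it is active.
Path 2: beta ← eps → zeta ← nu → alpha
  zeta is a collider here and neither zeta nor any of its descendants is conditioned on, so the collider stays closed — the path is blocked at zeta.
Path 3: beta ← eps → zeta ← eta ← nu → alpha
  zeta is a collider here and neither zeta nor any of its descendants is conditioned on, so the collider stays closed — the path is blocked at zeta.
Path 4: beta → zeta ← nu → alpha
  zeta is a collider here and neither zeta nor any of its descendants is conditioned on, so the collider stays closed — the path is blocked at zeta.
Path 5: beta → zeta ← eta ← nu → alpha
  zeta is a collider here and neither zeta nor any of its descendants is conditioned on, so the collider stays closed — the path is blocked at zeta.
Path 6: beta → zeta ← eps → alpha
  zeta is a collider here and neither zeta nor any of its descendants is conditioned on, so the collider stays closed — the path is blocked at zeta.
Since the path beta ← eps → alpha is active, beta and alpha are not d-separated given {eta, gamma, nu}.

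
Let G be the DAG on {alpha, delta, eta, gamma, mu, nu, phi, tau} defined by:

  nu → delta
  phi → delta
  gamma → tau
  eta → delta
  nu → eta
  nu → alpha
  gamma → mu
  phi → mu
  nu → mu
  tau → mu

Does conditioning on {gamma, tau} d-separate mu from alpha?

There are 3 undirected paths between mu and alpha; checking each against the conditioning set {gamma, tau}:
Path 1: mu ← phi → delta ← eta ← nu → alpha
  delta is a collider here and neither delta nor any of its descendants is conditioned on, so the collider stays closed — the path is blocked at delta.
Path 2: mu ← phi → delta ← nu → alpha
  delta is a collider here and neither delta nor any of its descendants is conditioned on, so the collider stays closed — the path is blocked at delta.
Path 3: mu ← nu → alpha
  nu is a fork and nu is not conditioned on — no node blocks this path, so it is active.
Because an active path exists, mu and alpha are not d-separated.

No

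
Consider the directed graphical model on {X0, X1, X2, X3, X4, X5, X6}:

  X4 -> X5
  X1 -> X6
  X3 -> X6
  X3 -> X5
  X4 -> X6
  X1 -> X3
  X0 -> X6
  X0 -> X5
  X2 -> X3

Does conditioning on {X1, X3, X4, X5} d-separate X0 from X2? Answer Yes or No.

Enumerating the 6 paths from X0 to X2 and testing each for blocking by {X1, X3, X4, X5}:
  1. X0 → X6 ← X1 → X3 ← X2 — X6:collider[blocks]; X1:fork[blocks]; X3:collider[open] ⇒ blocked
  2. X0 → X6 ← X3 ← X2 — X6:collider[blocks]; X3:chain[blocks] ⇒ blocked
  3. X0 → X6 ← X4 → X5 ← X3 ← X2 — X6:collider[blocks]; X4:fork[blocks]; X5:collider[open]; X3:chain[blocks] ⇒ blocked
  4. X0 → X5 ← X3 ← X2 — X5:collider[open]; X3:chain[blocks] ⇒ blocked
  5. X0 → X5 ← X4 → X6 ← X1 → X3 ← X2 — X5:collider[open]; X4:fork[blocks]; X6:collider[blocks]; X1:fork[blocks]; X3:collider[open] ⇒ blocked
  6. X0 → X5 ← X4 → X6 ← X3 ← X2 — X5:collider[open]; X4:fork[blocks]; X6:collider[blocks]; X3:chain[blocks] ⇒ blocked
Since every path is blocked, d-separation holds.

Yes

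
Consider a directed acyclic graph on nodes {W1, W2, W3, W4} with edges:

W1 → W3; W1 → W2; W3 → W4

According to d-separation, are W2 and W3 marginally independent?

No

Only one path connects W2 and W3:
Path 1: W2 ← W1 → W3
  W1 is a fork and W1 is not conditioned on — no node blocks this path, so it is active.
Because an active path exists, W2 and W3 are not d-separated.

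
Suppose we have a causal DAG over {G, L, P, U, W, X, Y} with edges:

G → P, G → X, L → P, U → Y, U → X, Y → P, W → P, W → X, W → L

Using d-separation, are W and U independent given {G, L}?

We examine all 6 paths between W and U:
Path 1: W → L → P ← Y ← U
  L is a chain here and L is conditioned on, so the path is blocked at L.
Path 2: W → L → P ← G → X ← U
  L is a chain here and L is conditioned on, so the path is blocked at L.
Path 3: W → X ← G → P ← Y ← U
  X is a collider here and neither X nor any of its descendants is conditioned on, so the collider stays closed — the path is blocked at X.
Path 4: W → X ← U
  X is a collider here and neither X nor any of its descendants is conditioned on, so the collider stays closed — the path is blocked at X.
Path 5: W → P ← Y ← U
  P is a collider here and neither P nor any of its descendants is conditioned on, so the collider stays closed — the path is blocked at P.
Path 6: W → P ← G → X ← U
  P is a collider here and neither P nor any of its descendants is conditioned on, so the collider stays closed — the path is blocked at P.
Every path is blocked, so W and U are d-separated given {G, L}.

Yes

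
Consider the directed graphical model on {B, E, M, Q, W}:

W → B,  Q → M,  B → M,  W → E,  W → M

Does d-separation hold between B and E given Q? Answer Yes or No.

No

Enumerating the 2 paths from B to E and testing each for blocking by {Q}:
Path 1: B ← W → E
  W is a fork and W is not conditioned on — no node blocks this path, so it is active.
Path 2: B → M ← W → E
  M is a collider here and neither M nor any of its descendants is conditioned on, so the collider stays closed — the path is blocked at M.
Because an active path exists, B and E are not d-separated.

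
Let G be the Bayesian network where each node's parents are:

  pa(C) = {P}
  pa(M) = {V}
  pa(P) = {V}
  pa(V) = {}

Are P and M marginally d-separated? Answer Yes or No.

The only undirected path from P to M is:
Path 1: P ← V → M
  V is a fork and V is not conditioned on — no node blocks this path, so it is active.
Since the path P ← V → M is active, P and M are not d-separated given ∅.

No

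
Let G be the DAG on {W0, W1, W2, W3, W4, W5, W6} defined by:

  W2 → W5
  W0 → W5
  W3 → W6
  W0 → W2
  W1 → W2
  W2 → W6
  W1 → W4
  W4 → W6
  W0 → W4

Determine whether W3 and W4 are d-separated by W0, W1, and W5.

Yes

Enumerating the 4 paths from W3 to W4 and testing each for blocking by {W0, W1, W5}:
Path 1: W3 → W6 ← W2 ← W1 → W4
  W6 is a collider here and neither W6 nor any of its descendants is conditioned on, so the collider stays closed — the path is blocked at W6.
Path 2: W3 → W6 ← W2 → W5 ← W0 → W4
  W6 is a collider here and neither W6 nor any of its descendants is conditioned on, so the collider stays closed — the path is blocked at W6.
Path 3: W3 → W6 ← W2 ← W0 → W4
  W6 is a collider here and neither W6 nor any of its descendants is conditioned on, so the collider stays closed — the path is blocked at W6.
Path 4: W3 → W6 ← W4
  W6 is a collider here and neither W6 nor any of its descendants is conditioned on, so the collider stays closed — the path is blocked at W6.
All paths are blocked; W3 ⊥ W4 | {W0, W1, W5} holds.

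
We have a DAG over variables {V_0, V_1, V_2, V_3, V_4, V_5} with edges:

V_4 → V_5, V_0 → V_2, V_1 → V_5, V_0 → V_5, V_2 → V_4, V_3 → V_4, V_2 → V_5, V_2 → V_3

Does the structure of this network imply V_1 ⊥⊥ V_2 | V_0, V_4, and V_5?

Enumerating the 4 paths from V_1 to V_2 and testing each for blocking by {V_0, V_4, V_5}:
Path 1: V_1 → V_5 ← V_4 ← V_3 ← V_2
  V_4 is a chain here and V_4 is conditioned on, so the path is blocked at V_4.
Path 2: V_1 → V_5 ← V_4 ← V_2
  V_4 is a chain here and V_4 is conditioned on, so the path is blocked at V_4.
Path 3: V_1 → V_5 ← V_0 → V_2
  V_0 is a fork here and V_0 is conditioned on, so the path is blocked at V_0.
Path 4: V_1 → V_5 ← V_2
  V_5 is a collider and V_5 is conditioned on, which opens it — no node blocks this path, so it is active.
Since the path V_1 → V_5 ← V_2 is active, V_1 and V_2 are not d-separated given {V_0, V_4, V_5}.

No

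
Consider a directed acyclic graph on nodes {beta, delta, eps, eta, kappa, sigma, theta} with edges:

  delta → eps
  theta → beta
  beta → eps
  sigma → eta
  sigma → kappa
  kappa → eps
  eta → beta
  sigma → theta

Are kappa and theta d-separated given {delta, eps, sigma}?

Enumerating the 4 paths from kappa to theta and testing each for blocking by {delta, eps, sigma}:
  1. kappa → eps ← beta ← eta ← sigma → theta — eps:collider[open]; beta:chain[open]; eta:chain[open]; sigma:fork[blocks] ⇒ blocked
  2. kappa → eps ← beta ← theta — eps:collider[open]; beta:chain[open] ⇒ active
  3. kappa ← sigma → eta → beta ← theta — sigma:fork[blocks]; eta:chain[open]; beta:collider[open] ⇒ blocked
  4. kappa ← sigma → theta — sigma:fork[blocks] ⇒ blocked
At least one path is unblocked, so d-separation fails.

No — kappa and theta are not d-separated given {delta, eps, sigma}.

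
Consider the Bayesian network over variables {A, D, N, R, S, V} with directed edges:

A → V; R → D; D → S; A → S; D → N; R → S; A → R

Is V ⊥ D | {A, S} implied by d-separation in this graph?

We examine all 4 paths between V and D:
Path 1: V ← A → S ← D
  A is a fork here and A is conditioned on, so the path is blocked at A.
Path 2: V ← A → S ← R → D
  A is a fork here and A is conditioned on, so the path is blocked at A.
Path 3: V ← A → R → S ← D
  A is a fork here and A is conditioned on, so the path is blocked at A.
Path 4: V ← A → R → D
  A is a fork here and A is conditioned on, so the path is blocked at A.
Every path is blocked, so V and D are d-separated given {A, S}.

Yes — V and D are d-separated given {A, S}.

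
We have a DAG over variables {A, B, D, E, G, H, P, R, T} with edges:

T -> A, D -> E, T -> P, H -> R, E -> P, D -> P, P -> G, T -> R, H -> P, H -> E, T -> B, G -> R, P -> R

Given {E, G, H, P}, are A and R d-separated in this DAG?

No — A and R are not d-separated given {E, G, H, P}.

6 paths connect A and R; each must be blocked for d-separation to hold:
  1. A ← T → R — T:fork[open] ⇒ active
  2. A ← T → P → R — T:fork[open]; P:chain[blocks] ⇒ blocked
  3. A ← T → P ← H → R — T:fork[open]; P:collider[open]; H:fork[blocks] ⇒ blocked
  4. A ← T → P ← E ← H → R — T:fork[open]; P:collider[open]; E:chain[blocks]; H:fork[blocks] ⇒ blocked
  5. A ← T → P → G → R — T:fork[open]; P:chain[blocks]; G:chain[blocks] ⇒ blocked
  6. A ← T → P ← D → E ← H → R — T:fork[open]; P:collider[open]; D:fork[open]; E:collider[open]; H:fork[blocks] ⇒ blocked
Since the path A ← T → R is active, A and R are not d-separated given {E, G, H, P}.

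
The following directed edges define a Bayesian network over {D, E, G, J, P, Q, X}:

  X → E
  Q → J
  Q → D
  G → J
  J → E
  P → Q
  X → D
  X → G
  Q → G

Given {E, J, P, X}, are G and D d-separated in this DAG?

6 paths connect G and D; each must be blocked for d-separation to hold:
Path 1: G ← X → D
  X is a fork here and X is conditioned on, so the path is blocked at X.
Path 2: G ← X → E ← J ← Q → D
  X is a fork here and X is conditioned on, so the path is blocked at X.
Path 3: G → J → E ← X → D
  J is a chain here and J is conditioned on, so the path is blocked at J.
Path 4: G → J ← Q → D
  J is a collider and J is conditioned on, which opens it; Q is a fork and Q is not conditioned on — no node blocks this path, so it is active.
Path 5: G ← Q → D
  Q is a fork and Q is not conditioned on — no node blocks this path, so it is active.
Path 6: G ← Q → J → E ← X → D
  J is a chain here and J is conditioned on, so the path is blocked at J.
At least one path is unblocked, so d-separation fails.

No — G and D are not d-separated given {E, J, P, X}.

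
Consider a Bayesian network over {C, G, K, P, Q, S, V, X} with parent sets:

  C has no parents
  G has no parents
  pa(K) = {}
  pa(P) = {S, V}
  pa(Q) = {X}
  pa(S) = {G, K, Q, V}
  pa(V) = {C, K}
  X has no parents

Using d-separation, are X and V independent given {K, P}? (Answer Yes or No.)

There are 3 undirected paths between X and V; checking each against the conditioning set {K, P}:
  1. X → Q → S ← K → V — Q:chain[open]; S:collider[open]; K:fork[blocks] ⇒ blocked
  2. X → Q → S → P ← V — Q:chain[open]; S:chain[open]; P:collider[open] ⇒ active
  3. X → Q → S ← V — Q:chain[open]; S:collider[open] ⇒ active
Since the path X → Q → S → P ← V is active, X and V are not d-separated given {K, P}.

No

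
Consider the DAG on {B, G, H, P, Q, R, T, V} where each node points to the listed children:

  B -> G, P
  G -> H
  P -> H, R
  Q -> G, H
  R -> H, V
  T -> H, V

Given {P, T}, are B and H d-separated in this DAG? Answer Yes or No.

No

Enumerating the 5 paths from B to H and testing each for blocking by {P, T}:
Path 1: B → P → H
  P is a chain here and P is conditioned on, so the path is blocked at P.
Path 2: B → P → R → V ← T → H
  P is a chain here and P is conditioned on, so the path is blocked at P.
Path 3: B → P → R → H
  P is a chain here and P is conditioned on, so the path is blocked at P.
Path 4: B → G ← Q → H
  G is a collider here and neither G nor any of its descendants is conditioned on, so the collider stays closed — the path is blocked at G.
Path 5: B → G → H
  G is a chain and G is not conditioned on — no node blocks this path, so it is active.
Because an active path exists, B and H are not d-separated.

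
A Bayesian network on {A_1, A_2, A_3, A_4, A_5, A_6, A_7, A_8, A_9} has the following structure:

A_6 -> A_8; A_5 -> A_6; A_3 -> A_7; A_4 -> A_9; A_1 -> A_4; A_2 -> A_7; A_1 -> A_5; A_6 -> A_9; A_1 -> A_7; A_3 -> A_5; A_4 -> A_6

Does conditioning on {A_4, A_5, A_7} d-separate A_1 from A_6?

There are 4 undirected paths between A_1 and A_6; checking each against the conditioning set {A_4, A_5, A_7}:
  1. A_1 → A_7 ← A_3 → A_5 → A_6 — A_7:collider[open]; A_3:fork[open]; A_5:chain[blocks] ⇒ blocked
  2. A_1 → A_5 → A_6 — A_5:chain[blocks] ⇒ blocked
  3. A_1 → A_4 → A_6 — A_4:chain[blocks] ⇒ blocked
  4. A_1 → A_4 → A_9 ← A_6 — A_4:chain[blocks]; A_9:collider[blocks] ⇒ blocked
Every path is blocked, so A_1 and A_6 are d-separated given {A_4, A_5, A_7}.

Yes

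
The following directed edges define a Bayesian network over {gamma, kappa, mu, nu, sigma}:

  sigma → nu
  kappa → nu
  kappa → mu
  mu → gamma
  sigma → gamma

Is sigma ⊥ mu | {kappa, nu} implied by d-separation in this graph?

Enumerating the 2 paths from sigma to mu and testing each for blocking by {kappa, nu}:
Path 1: sigma → gamma ← mu
  gamma is a collider here and neither gamma nor any of its descendants is conditioned on, so the collider stays closed — the path is blocked at gamma.
Path 2: sigma → nu ← kappa → mu
  kappa is a fork here and kappa is conditioned on, so the path is blocked at kappa.
All paths are blocked; sigma ⊥ mu | {kappa, nu} holds.

Yes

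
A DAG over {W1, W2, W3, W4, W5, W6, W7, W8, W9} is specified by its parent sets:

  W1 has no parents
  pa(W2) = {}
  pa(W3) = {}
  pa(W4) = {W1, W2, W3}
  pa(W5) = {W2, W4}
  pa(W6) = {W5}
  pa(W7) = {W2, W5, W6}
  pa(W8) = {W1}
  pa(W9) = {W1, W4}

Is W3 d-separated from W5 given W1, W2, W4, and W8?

Yes — W3 and W5 are d-separated given {W1, W2, W4, W8}.

We examine all 4 paths between W3 and W5:
  1. W3 → W4 → W5 — W4:chain[blocks] ⇒ blocked
  2. W3 → W4 ← W2 → W5 — W4:collider[open]; W2:fork[blocks] ⇒ blocked
  3. W3 → W4 ← W2 → W7 ← W6 ← W5 — W4:collider[open]; W2:fork[blocks]; W7:collider[blocks]; W6:chain[open] ⇒ blocked
  4. W3 → W4 ← W2 → W7 ← W5 — W4:collider[open]; W2:fork[blocks]; W7:collider[blocks] ⇒ blocked
Every path is blocked, so W3 and W5 are d-separated given {W1, W2, W4, W8}.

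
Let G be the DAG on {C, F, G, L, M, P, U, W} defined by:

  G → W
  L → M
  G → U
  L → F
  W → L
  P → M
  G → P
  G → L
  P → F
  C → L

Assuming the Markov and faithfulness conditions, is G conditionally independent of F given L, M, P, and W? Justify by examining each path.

Yes

6 paths connect G and F; each must be blocked for d-separation to hold:
Path 1: G → L → F
  L is a chain here and L is conditioned on, so the path is blocked at L.
Path 2: G → L → M ← P → F
  L is a chain here and L is conditioned on, so the path is blocked at L.
Path 3: G → P → F
  P is a chain here and P is conditioned on, so the path is blocked at P.
Path 4: G → P → M ← L → F
  P is a chain here and P is conditioned on, so the path is blocked at P.
Path 5: G → W → L → F
  W is a chain here and W is conditioned on, so the path is blocked at W.
Path 6: G → W → L → M ← P → F
  W is a chain here and W is conditioned on, so the path is blocked at W.
Every path is blocked, so G and F are d-separated given {L, M, P, W}.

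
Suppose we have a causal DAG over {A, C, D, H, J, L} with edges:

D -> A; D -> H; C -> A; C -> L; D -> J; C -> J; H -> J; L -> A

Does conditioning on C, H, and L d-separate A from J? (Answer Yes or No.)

No

There are 4 undirected paths between A and J; checking each against the conditioning set {C, H, L}:
  1. A ← L ← C → J — L:chain[blocks]; C:fork[blocks] ⇒ blocked
  2. A ← C → J — C:fork[blocks] ⇒ blocked
  3. A ← D → J — D:fork[open] ⇒ active
  4. A ← D → H → J — D:fork[open]; H:chain[blocks] ⇒ blocked
Since the path A ← D → J is active, A and J are not d-separated given {C, H, L}.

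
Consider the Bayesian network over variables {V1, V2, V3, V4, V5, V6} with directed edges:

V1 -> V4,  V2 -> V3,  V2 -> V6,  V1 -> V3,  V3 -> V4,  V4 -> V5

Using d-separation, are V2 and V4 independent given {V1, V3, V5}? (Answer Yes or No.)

Yes

2 paths connect V2 and V4; each must be blocked for d-separation to hold:
Path 1: V2 → V3 → V4
  V3 is a chain here and V3 is conditioned on, so the path is blocked at V3.
Path 2: V2 → V3 ← V1 → V4
  V1 is a fork here and V1 is conditioned on, so the path is blocked at V1.
All paths are blocked; V2 ⊥ V4 | {V1, V3, V5} holds.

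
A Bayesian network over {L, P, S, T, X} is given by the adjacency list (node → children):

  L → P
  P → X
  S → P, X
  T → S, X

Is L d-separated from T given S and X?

No — L and T are not d-separated given {S, X}.

Enumerating the 4 paths from L to T and testing each for blocking by {S, X}:
Path 1: L → P ← S ← T
  S is a chain here and S is conditioned on, so the path is blocked at S.
Path 2: L → P ← S → X ← T
  S is a fork here and S is conditioned on, so the path is blocked at S.
Path 3: L → P → X ← S ← T
  S is a chain here and S is conditioned on, so the path is blocked at S.
Path 4: L → P → X ← T
  P is a chain and P is not conditioned on; X is a collider and X is conditioned on, which opens it — no node blocks this path, so it is active.
At least one path is unblocked, so d-separation fails.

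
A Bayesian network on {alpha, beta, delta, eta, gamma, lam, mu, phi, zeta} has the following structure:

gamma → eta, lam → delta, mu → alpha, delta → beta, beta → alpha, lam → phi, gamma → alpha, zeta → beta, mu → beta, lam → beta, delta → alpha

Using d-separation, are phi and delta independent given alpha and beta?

No

There are 4 undirected paths between phi and delta; checking each against the conditioning set {alpha, beta}:
Path 1: phi ← lam → beta ← mu → alpha ← delta
  lam is a fork and lam is not conditioned on; beta is a collider and beta is conditioned on, which opens it; mu is a fork and mu is not conditioned on; alpha is a collider and alpha is conditioned on, which opens it — no node blocks this path, so it is active.
Path 2: phi ← lam → beta → alpha ← delta
  beta is a chain here and beta is conditioned on, so the path is blocked at beta.
Path 3: phi ← lam → beta ← delta
  lam is a fork and lam is not conditioned on; beta is a collider and beta is conditioned on, which opens it — no node blocks this path, so it is active.
Path 4: phi ← lam → delta
  lam is a fork and lam is not conditioned on — no node blocks this path, so it is active.
Since the path phi ← lam → beta ← mu → alpha ← delta is active, phi and delta are not d-separated given {alpha, beta}.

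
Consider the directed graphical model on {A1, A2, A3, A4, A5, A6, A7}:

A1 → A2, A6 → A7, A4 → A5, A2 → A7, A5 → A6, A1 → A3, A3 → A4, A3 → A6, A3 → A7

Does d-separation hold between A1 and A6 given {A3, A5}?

Yes

Enumerating the 6 paths from A1 to A6 and testing each for blocking by {A3, A5}:
Path 1: A1 → A2 → A7 ← A6
  A7 is a collider here and neither A7 nor any of its descendants is conditioned on, so the collider stays closed — the path is blocked at A7.
Path 2: A1 → A2 → A7 ← A3 → A6
  A7 is a collider here and neither A7 nor any of its descendants is conditioned on, so the collider stays closed — the path is blocked at A7.
Path 3: A1 → A2 → A7 ← A3 → A4 → A5 → A6
  A7 is a collider here and neither A7 nor any of its descendants is conditioned on, so the collider stays closed — the path is blocked at A7.
Path 4: A1 → A3 → A6
  A3 is a chain here and A3 is conditioned on, so the path is blocked at A3.
Path 5: A1 → A3 → A4 → A5 → A6
  A3 is a chain here and A3 is conditioned on, so the path is blocked at A3.
Path 6: A1 → A3 → A7 ← A6
  A3 is a chain here and A3 is conditioned on, so the path is blocked at A3.
Every path is blocked, so A1 and A6 are d-separated given {A3, A5}.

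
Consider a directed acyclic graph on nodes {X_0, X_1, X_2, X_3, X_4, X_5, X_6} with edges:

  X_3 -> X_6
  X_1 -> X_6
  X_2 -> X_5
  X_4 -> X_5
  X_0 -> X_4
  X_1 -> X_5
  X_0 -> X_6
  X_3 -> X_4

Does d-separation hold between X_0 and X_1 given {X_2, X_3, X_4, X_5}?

Yes — X_0 and X_1 are d-separated given {X_2, X_3, X_4, X_5}.

Enumerating the 4 paths from X_0 to X_1 and testing each for blocking by {X_2, X_3, X_4, X_5}:
Path 1: X_0 → X_6 ← X_3 → X_4 → X_5 ← X_1
  X_6 is a collider here and neither X_6 nor any of its descendants is conditioned on, so the collider stays closed — the path is blocked at X_6.
Path 2: X_0 → X_6 ← X_1
  X_6 is a collider here and neither X_6 nor any of its descendants is conditioned on, so the collider stays closed — the path is blocked at X_6.
Path 3: X_0 → X_4 → X_5 ← X_1
  X_4 is a chain here and X_4 is conditioned on, so the path is blocked at X_4.
Path 4: X_0 → X_4 ← X_3 → X_6 ← X_1
  X_3 is a fork here and X_3 is conditioned on, so the path is blocked at X_3.
Every path is blocked, so X_0 and X_1 are d-separated given {X_2, X_3, X_4, X_5}.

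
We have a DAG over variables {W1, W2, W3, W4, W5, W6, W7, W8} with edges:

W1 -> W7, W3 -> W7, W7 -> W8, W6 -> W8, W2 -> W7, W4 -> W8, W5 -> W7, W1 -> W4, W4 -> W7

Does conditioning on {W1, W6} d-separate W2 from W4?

Yes

3 paths connect W2 and W4; each must be blocked for d-separation to hold:
Path 1: W2 → W7 ← W4
  W7 is a collider here and neither W7 nor any of its descendants is conditioned on, so the collider stays closed — the path is blocked at W7.
Path 2: W2 → W7 → W8 ← W4
  W8 is a collider here and neither W8 nor any of its descendants is conditioned on, so the collider stays closed — the path is blocked at W8.
Path 3: W2 → W7 ← W1 → W4
  W7 is a collider here and neither W7 nor any of its descendants is conditioned on, so the collider stays closed — the path is blocked at W7.
All paths are blocked; W2 ⊥ W4 | {W1, W6} holds.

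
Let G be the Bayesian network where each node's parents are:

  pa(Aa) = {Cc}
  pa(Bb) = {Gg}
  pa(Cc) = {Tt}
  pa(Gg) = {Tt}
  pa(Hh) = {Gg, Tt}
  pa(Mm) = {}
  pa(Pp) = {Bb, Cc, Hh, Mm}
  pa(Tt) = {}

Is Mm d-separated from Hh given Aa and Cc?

There are 5 undirected paths between Mm and Hh; checking each against the conditioning set {Aa, Cc}:
Path 1: Mm → Pp ← Cc ← Tt → Gg → Hh
  Pp is a collider here and neither Pp nor any of its descendants is conditioned on, so the collider stays closed — the path is blocked at Pp.
Path 2: Mm → Pp ← Cc ← Tt → Hh
  Pp is a collider here and neither Pp nor any of its descendants is conditioned on, so the collider stays closed — the path is blocked at Pp.
Path 3: Mm → Pp ← Hh
  Pp is a collider here and neither Pp nor any of its descendants is conditioned on, so the collider stays closed — the path is blocked at Pp.
Path 4: Mm → Pp ← Bb ← Gg ← Tt → Hh
  Pp is a collider here and neither Pp nor any of its descendants is conditioned on, so the collider stays closed — the path is blocked at Pp.
Path 5: Mm → Pp ← Bb ← Gg → Hh
  Pp is a collider here and neither Pp nor any of its descendants is conditioned on, so the collider stays closed — the path is blocked at Pp.
All paths are blocked; Mm ⊥ Hh | {Aa, Cc} holds.

Yes — Mm and Hh are d-separated given {Aa, Cc}.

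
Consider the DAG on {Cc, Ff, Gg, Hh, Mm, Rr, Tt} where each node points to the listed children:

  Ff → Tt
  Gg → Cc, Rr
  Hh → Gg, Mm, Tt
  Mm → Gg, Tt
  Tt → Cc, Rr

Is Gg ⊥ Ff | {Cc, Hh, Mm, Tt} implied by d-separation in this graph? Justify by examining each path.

Yes

We examine all 6 paths between Gg and Ff:
Path 1: Gg ← Hh → Mm → Tt ← Ff
  Hh is a fork here and Hh is conditioned on, so the path is blocked at Hh.
Path 2: Gg ← Hh → Tt ← Ff
  Hh is a fork here and Hh is conditioned on, so the path is blocked at Hh.
Path 3: Gg ← Mm ← Hh → Tt ← Ff
  Mm is a chain here and Mm is conditioned on, so the path is blocked at Mm.
Path 4: Gg ← Mm → Tt ← Ff
  Mm is a fork here and Mm is conditioned on, so the path is blocked at Mm.
Path 5: Gg → Rr ← Tt ← Ff
  Rr is a collider here and neither Rr nor any of its descendants is conditioned on, so the collider stays closed — the path is blocked at Rr.
Path 6: Gg → Cc ← Tt ← Ff
  Tt is a chain here and Tt is conditioned on, so the path is blocked at Tt.
All paths are blocked; Gg ⊥ Ff | {Cc, Hh, Mm, Tt} holds.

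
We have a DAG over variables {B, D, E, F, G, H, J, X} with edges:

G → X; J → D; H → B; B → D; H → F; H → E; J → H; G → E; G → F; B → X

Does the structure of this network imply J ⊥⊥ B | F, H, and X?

We examine all 4 paths between J and B:
  1. J → D ← B — D:collider[blocks] ⇒ blocked
  2. J → H → B — H:chain[blocks] ⇒ blocked
  3. J → H → F ← G → X ← B — H:chain[blocks]; F:collider[open]; G:fork[open]; X:collider[open] ⇒ blocked
  4. J → H → E ← G → X ← B — H:chain[blocks]; E:collider[blocks]; G:fork[open]; X:collider[open] ⇒ blocked
Since every path is blocked, d-separation holds.

Yes — J and B are d-separated given {F, H, X}.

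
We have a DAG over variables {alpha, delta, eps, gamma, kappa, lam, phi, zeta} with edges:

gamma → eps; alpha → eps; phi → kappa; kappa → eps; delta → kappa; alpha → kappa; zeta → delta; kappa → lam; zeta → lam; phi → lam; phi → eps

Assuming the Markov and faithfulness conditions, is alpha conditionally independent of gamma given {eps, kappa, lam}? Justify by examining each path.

There are 5 undirected paths between alpha and gamma; checking each against the conditioning set {eps, kappa, lam}:
Path 1: alpha → kappa ← delta ← zeta → lam ← phi → eps ← gamma
  kappa is a collider and kappa is conditioned on, which opens it; delta is a chain and delta is not conditioned on; zeta is a fork and zeta is not conditioned on; lam is a collider and lam is conditioned on, which opens it; phi is a fork and phi is not conditioned on; eps is a collider and eps is conditioned on, which opens it — no node blocks this path, so it is active.
Path 2: alpha → kappa → eps ← gamma
  kappa is a chain here and kappa is conditioned on, so the path is blocked at kappa.
Path 3: alpha → kappa → lam ← phi → eps ← gamma
  kappa is a chain here and kappa is conditioned on, so the path is blocked at kappa.
Path 4: alpha → kappa ← phi → eps ← gamma
  kappa is a collider and kappa is conditioned on, which opens it; phi is a fork and phi is not conditioned on; eps is a collider and eps is conditioned on, which opens it — no node blocks this path, so it is active.
Path 5: alpha → eps ← gamma
  eps is a collider and eps is conditioned on, which opens it — no node blocks this path, so it is active.
Since the path alpha → kappa ← delta ← zeta → lam ← phi → eps ← gamma is active, alpha and gamma are not d-separated given {eps, kappa, lam}.

No — alpha and gamma are not d-separated given {eps, kappa, lam}.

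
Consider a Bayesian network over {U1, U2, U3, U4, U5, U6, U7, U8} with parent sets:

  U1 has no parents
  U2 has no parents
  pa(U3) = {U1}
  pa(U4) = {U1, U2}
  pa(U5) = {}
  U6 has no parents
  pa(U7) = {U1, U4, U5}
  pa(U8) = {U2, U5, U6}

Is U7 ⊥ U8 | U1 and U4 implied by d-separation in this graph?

No — U7 and U8 are not d-separated given {U1, U4}.

We examine all 3 paths between U7 and U8:
Path 1: U7 ← U5 → U8
  U5 is a fork and U5 is not conditioned on — no node blocks this path, so it is active.
Path 2: U7 ← U4 ← U2 → U8
  U4 is a chain here and U4 is conditioned on, so the path is blocked at U4.
Path 3: U7 ← U1 → U4 ← U2 → U8
  U1 is a fork here and U1 is conditioned on, so the path is blocked at U1.
Because an active path exists, U7 and U8 are not d-separated.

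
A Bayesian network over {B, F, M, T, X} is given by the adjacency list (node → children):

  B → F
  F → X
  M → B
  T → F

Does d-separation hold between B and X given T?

There is one path between B and X:
  1. B → F → X — F:chain[open] ⇒ active
Because an active path exists, B and X are not d-separated.

No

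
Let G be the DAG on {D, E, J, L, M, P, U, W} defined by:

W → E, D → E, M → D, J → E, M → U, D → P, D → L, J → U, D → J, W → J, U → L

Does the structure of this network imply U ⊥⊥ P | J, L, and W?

5 paths connect U and P; each must be blocked for d-separation to hold:
Path 1: U ← M → D → P
  M is a fork and M is not conditioned on; D is a chain and D is not conditioned on — no node blocks this path, so it is active.
Path 2: U ← J → E ← D → P
  J is a fork here and J is conditioned on, so the path is blocked at J.
Path 3: U ← J ← D → P
  J is a chain here and J is conditioned on, so the path is blocked at J.
Path 4: U ← J ← W → E ← D → P
  J is a chain here and J is conditioned on, so the path is blocked at J.
Path 5: U → L ← D → P
  L is a collider and L is conditioned on, which opens it; D is a fork and D is not conditioned on — no node blocks this path, so it is active.
Since the path U ← M → D → P is active, U and P are not d-separated given {J, L, W}.

No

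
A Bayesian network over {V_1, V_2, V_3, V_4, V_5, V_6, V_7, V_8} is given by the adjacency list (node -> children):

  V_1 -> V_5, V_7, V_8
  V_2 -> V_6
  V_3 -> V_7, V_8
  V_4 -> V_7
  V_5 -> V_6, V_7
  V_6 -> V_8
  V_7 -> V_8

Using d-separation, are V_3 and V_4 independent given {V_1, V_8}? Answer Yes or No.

No — V_3 and V_4 are not d-separated given {V_1, V_8}.

Enumerating the 6 paths from V_3 to V_4 and testing each for blocking by {V_1, V_8}:
Path 1: V_3 → V_8 ← V_6 ← V_5 ← V_1 → V_7 ← V_4
  V_1 is a fork here and V_1 is conditioned on, so the path is blocked at V_1.
Path 2: V_3 → V_8 ← V_6 ← V_5 → V_7 ← V_4
  V_8 is a collider and V_8 is conditioned on, which opens it; V_6 is a chain and V_6 is not conditioned on; V_5 is a fork and V_5 is not conditioned on; V_7 is a collider and its descendant V_8 is conditioned on, which opens it — no node blocks this path, so it is active.
Path 3: V_3 → V_8 ← V_1 → V_5 → V_7 ← V_4
  V_1 is a fork here and V_1 is conditioned on, so the path is blocked at V_1.
Path 4: V_3 → V_8 ← V_1 → V_7 ← V_4
  V_1 is a fork here and V_1 is conditioned on, so the path is blocked at V_1.
Path 5: V_3 → V_8 ← V_7 ← V_4
  V_8 is a collider and V_8 is conditioned on, which opens it; V_7 is a chain and V_7 is not conditioned on — no node blocks this path, so it is active.
Path 6: V_3 → V_7 ← V_4
  V_7 is a collider and its descendant V_8 is conditioned on, which opens it — no node blocks this path, so it is active.
Because an active path exists, V_3 and V_4 are not d-separated.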